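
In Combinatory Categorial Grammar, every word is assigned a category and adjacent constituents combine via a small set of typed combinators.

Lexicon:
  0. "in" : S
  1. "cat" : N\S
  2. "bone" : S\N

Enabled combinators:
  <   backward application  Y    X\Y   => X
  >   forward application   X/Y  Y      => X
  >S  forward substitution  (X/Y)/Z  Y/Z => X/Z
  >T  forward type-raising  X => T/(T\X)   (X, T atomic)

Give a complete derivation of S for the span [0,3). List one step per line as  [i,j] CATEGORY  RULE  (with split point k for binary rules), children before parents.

[0,1] S  lex  "in"
[0,1] N/(N\S)  >T
[1,2] N\S  lex  "cat"
[0,2] N  >  k=1
[2,3] S\N  lex  "bone"
[0,3] S  <  k=2

[0,3] S   <
  [0,2] N   >
    [0,1] N/(N\S)   >T
      [0,1] "in" : S
    [1,2] "cat" : N\S
  [2,3] "bone" : S\N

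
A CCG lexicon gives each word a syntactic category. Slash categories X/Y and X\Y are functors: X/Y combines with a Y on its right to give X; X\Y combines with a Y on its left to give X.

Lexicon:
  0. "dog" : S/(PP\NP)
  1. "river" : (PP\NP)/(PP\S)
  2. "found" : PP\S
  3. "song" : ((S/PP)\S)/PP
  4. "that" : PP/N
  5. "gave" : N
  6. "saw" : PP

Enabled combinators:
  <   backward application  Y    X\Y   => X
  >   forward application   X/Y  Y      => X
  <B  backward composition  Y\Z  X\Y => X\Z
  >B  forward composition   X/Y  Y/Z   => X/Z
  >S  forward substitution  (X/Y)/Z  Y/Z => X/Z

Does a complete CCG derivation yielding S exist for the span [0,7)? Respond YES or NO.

YES

[0,7] S   >
  [0,6] S/PP   <
    [0,3] S   >
      [0,1] "dog" : S/(PP\NP)
      [1,3] PP\NP   >
        [1,2] "river" : (PP\NP)/(PP\S)
        [2,3] "found" : PP\S
    [3,6] (S/PP)\S   >
      [3,4] "song" : ((S/PP)\S)/PP
      [4,6] PP   >
        [4,5] "that" : PP/N
        [5,6] "gave" : N
  [6,7] "saw" : PP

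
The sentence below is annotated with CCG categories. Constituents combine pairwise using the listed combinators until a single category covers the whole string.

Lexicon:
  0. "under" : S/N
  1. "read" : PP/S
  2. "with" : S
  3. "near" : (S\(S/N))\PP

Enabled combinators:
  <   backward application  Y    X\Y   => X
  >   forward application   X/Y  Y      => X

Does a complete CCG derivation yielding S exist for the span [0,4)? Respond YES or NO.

[0,4] S   <
  [0,1] "under" : S/N
  [1,4] S\(S/N)   <
    [1,3] PP   >
      [1,2] "read" : PP/S
      [2,3] "with" : S
    [3,4] "near" : (S\(S/N))\PP

YES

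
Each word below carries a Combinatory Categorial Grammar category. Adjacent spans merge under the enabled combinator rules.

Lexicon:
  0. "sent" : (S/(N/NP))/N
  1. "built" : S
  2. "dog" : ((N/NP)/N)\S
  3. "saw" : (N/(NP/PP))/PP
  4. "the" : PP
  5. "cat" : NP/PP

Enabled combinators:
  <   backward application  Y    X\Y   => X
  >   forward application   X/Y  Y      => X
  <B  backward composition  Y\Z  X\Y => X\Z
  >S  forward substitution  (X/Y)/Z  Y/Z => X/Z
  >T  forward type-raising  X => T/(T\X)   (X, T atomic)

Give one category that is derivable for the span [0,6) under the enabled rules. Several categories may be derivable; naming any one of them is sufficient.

S

[0,6] S   >
  [0,3] S/N   >S
    [0,1] "sent" : (S/(N/NP))/N
    [1,3] (N/NP)/N   <
      [1,2] "built" : S
      [2,3] "dog" : ((N/NP)/N)\S
  [3,6] N   >
    [3,5] N/(NP/PP)   >
      [3,4] "saw" : (N/(NP/PP))/PP
      [4,5] "the" : PP
    [5,6] "cat" : NP/PP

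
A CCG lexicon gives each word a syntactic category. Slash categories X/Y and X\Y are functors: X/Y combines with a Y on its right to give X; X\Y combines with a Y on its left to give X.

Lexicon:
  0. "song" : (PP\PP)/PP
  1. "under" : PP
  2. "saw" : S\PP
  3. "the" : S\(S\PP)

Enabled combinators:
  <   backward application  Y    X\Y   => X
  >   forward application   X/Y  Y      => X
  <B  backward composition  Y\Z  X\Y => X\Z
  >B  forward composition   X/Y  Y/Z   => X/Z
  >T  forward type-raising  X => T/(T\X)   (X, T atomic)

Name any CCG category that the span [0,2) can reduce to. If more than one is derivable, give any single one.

PP\PP

[0,4] S   <
  [0,3] S\PP   <B
    [0,2] PP\PP   >
      [0,1] "song" : (PP\PP)/PP
      [1,2] "under" : PP
    [2,3] "saw" : S\PP
  [3,4] "the" : S\(S\PP)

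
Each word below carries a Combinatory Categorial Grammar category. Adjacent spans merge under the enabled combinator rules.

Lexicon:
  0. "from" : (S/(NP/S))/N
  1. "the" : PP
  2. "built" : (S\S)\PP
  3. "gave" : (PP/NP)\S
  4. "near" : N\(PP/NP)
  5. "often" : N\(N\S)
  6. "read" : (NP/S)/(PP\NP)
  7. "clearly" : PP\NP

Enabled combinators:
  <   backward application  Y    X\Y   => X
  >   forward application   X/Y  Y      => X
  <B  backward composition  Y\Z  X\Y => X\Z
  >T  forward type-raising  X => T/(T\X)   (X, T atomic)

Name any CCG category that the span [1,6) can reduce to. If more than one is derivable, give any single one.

N

[0,8] S   >
  [0,6] S/(NP/S)   >
    [0,1] "from" : (S/(NP/S))/N
    [1,6] N   <
      [1,5] N\S   <B
        [1,3] S\S   <
          [1,2] "the" : PP
          [2,3] "built" : (S\S)\PP
        [3,5] N\S   <B
          [3,4] "gave" : (PP/NP)\S
          [4,5] "near" : N\(PP/NP)
      [5,6] "often" : N\(N\S)
  [6,8] NP/S   >
    [6,7] "read" : (NP/S)/(PP\NP)
    [7,8] "clearly" : PP\NP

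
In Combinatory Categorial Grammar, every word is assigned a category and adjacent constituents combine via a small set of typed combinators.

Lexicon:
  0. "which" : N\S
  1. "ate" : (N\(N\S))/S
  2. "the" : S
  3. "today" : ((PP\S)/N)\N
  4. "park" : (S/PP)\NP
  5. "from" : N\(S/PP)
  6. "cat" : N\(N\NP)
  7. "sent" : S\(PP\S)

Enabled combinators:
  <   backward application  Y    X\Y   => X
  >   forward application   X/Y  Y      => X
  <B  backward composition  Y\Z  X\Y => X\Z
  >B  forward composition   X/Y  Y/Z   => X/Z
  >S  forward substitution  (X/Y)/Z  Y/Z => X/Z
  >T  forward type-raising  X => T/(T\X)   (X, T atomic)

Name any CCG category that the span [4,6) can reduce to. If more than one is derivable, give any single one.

N\NP

[0,8] S   <
  [0,7] PP\S   >
    [0,4] (PP\S)/N   <
      [0,3] N   <
        [0,1] "which" : N\S
        [1,3] N\(N\S)   >
          [1,2] "ate" : (N\(N\S))/S
          [2,3] "the" : S
      [3,4] "today" : ((PP\S)/N)\N
    [4,7] N   <
      [4,6] N\NP   <B
        [4,5] "park" : (S/PP)\NP
        [5,6] "from" : N\(S/PP)
      [6,7] "cat" : N\(N\NP)
  [7,8] "sent" : S\(PP\S)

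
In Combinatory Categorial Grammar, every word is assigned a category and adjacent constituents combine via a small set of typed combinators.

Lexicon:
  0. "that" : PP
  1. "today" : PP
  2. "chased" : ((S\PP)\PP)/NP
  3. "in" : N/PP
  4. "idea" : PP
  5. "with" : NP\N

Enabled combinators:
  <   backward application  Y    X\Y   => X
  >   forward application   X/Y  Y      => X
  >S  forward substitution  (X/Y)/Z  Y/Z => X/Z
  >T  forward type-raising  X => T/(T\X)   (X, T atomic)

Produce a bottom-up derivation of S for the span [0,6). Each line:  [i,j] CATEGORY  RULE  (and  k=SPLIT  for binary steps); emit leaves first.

[0,1] PP  lex  "that"
[1,2] PP  lex  "today"
[2,3] ((S\PP)\PP)/NP  lex  "chased"
[3,4] N/PP  lex  "in"
[4,5] PP  lex  "idea"
[3,5] N  >  k=4
[5,6] NP\N  lex  "with"
[3,6] NP  <  k=5
[2,6] (S\PP)\PP  >  k=3
[1,6] S\PP  <  k=2
[0,6] S  <  k=1

[0,6] S   <
  [0,1] "that" : PP
  [1,6] S\PP   <
    [1,2] "today" : PP
    [2,6] (S\PP)\PP   >
      [2,3] "chased" : ((S\PP)\PP)/NP
      [3,6] NP   <
        [3,5] N   >
          [3,4] "in" : N/PP
          [4,5] "idea" : PP
        [5,6] "with" : NP\N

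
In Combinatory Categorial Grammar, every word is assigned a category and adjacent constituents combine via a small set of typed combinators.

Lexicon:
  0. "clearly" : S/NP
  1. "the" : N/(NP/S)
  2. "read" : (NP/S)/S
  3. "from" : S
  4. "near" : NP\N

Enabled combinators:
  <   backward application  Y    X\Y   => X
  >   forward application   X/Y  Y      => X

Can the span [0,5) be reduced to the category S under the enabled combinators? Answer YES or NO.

[0,5] S   >
  [0,1] "clearly" : S/NP
  [1,5] NP   <
    [1,4] N   >
      [1,2] "the" : N/(NP/S)
      [2,4] NP/S   >
        [2,3] "read" : (NP/S)/S
        [3,4] "from" : S
    [4,5] "near" : NP\N

YES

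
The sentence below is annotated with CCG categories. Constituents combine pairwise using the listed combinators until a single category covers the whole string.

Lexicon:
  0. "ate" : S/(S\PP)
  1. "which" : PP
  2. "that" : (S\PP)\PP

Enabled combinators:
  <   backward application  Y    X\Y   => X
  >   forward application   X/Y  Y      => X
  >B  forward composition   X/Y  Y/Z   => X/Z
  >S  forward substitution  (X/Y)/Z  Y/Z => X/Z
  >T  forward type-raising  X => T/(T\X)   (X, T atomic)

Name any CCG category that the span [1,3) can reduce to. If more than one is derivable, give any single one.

S\PP

[0,3] S   >
  [0,1] "ate" : S/(S\PP)
  [1,3] S\PP   <
    [1,2] "which" : PP
    [2,3] "that" : (S\PP)\PP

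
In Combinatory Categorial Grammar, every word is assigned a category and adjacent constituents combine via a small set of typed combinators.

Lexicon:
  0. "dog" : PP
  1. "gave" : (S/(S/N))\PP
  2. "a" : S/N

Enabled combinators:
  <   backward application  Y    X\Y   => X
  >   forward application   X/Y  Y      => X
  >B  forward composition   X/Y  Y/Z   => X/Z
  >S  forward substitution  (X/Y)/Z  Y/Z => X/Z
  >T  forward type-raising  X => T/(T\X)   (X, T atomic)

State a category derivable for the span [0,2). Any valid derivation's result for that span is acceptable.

[0,3] S   >
  [0,2] S/(S/N)   <
    [0,1] "dog" : PP
    [1,2] "gave" : (S/(S/N))\PP
  [2,3] "a" : S/N

S/(S/N)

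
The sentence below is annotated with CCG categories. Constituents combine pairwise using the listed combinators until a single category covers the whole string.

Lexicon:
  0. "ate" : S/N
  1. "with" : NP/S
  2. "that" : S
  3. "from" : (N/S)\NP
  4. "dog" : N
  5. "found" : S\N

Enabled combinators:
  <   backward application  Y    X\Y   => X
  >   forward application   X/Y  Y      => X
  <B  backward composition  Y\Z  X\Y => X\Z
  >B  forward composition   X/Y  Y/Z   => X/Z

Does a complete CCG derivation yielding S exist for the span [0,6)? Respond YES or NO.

YES

[0,6] S   >
  [0,1] "ate" : S/N
  [1,6] N   >
    [1,4] N/S   <
      [1,3] NP   >
        [1,2] "with" : NP/S
        [2,3] "that" : S
      [3,4] "from" : (N/S)\NP
    [4,6] S   <
      [4,5] "dog" : N
      [5,6] "found" : S\N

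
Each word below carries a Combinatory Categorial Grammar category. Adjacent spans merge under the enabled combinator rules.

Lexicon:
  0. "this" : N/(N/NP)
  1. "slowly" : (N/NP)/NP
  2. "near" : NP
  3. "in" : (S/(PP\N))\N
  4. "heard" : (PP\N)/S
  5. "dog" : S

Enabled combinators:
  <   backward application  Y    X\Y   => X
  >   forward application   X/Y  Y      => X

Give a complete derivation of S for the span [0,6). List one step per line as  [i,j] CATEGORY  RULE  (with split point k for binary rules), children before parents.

[0,1] N/(N/NP)  lex  "this"
[1,2] (N/NP)/NP  lex  "slowly"
[2,3] NP  lex  "near"
[1,3] N/NP  >  k=2
[0,3] N  >  k=1
[3,4] (S/(PP\N))\N  lex  "in"
[0,4] S/(PP\N)  <  k=3
[4,5] (PP\N)/S  lex  "heard"
[5,6] S  lex  "dog"
[4,6] PP\N  >  k=5
[0,6] S  >  k=4

[0,6] S   >
  [0,4] S/(PP\N)   <
    [0,3] N   >
      [0,1] "this" : N/(N/NP)
      [1,3] N/NP   >
        [1,2] "slowly" : (N/NP)/NP
        [2,3] "near" : NP
    [3,4] "in" : (S/(PP\N))\N
  [4,6] PP\N   >
    [4,5] "heard" : (PP\N)/S
    [5,6] "dog" : S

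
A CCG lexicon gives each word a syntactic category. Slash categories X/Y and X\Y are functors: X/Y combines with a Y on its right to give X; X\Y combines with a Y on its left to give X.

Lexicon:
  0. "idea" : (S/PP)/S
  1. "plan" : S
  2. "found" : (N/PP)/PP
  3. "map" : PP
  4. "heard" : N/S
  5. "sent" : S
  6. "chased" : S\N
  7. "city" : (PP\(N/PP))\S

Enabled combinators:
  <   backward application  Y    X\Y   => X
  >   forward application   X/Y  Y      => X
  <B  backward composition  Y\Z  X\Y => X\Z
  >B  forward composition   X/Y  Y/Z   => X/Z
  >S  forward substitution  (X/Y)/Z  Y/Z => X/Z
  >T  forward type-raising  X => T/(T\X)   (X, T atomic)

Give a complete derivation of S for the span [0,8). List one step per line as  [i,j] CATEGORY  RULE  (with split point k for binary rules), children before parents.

[0,8] S   >
  [0,2] S/PP   >
    [0,1] "idea" : (S/PP)/S
    [1,2] "plan" : S
  [2,8] PP   <
    [2,4] N/PP   >
      [2,3] "found" : (N/PP)/PP
      [3,4] "map" : PP
    [4,8] PP\(N/PP)   <
      [4,7] S   <
        [4,6] N   >
          [4,5] "heard" : N/S
          [5,6] "sent" : S
        [6,7] "chased" : S\N
      [7,8] "city" : (PP\(N/PP))\S

[0,1] (S/PP)/S  lex  "idea"
[1,2] S  lex  "plan"
[0,2] S/PP  >  k=1
[2,3] (N/PP)/PP  lex  "found"
[3,4] PP  lex  "map"
[2,4] N/PP  >  k=3
[4,5] N/S  lex  "heard"
[5,6] S  lex  "sent"
[4,6] N  >  k=5
[6,7] S\N  lex  "chased"
[4,7] S  <  k=6
[7,8] (PP\(N/PP))\S  lex  "city"
[4,8] PP\(N/PP)  <  k=7
[2,8] PP  <  k=4
[0,8] S  >  k=2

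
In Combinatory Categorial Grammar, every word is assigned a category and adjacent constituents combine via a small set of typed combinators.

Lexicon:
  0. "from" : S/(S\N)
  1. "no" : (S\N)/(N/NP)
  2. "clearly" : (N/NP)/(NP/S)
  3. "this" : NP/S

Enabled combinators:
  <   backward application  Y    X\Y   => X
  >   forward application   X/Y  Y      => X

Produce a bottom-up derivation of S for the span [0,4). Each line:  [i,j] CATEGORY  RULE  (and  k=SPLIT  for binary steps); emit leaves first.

[0,4] S   >
  [0,1] "from" : S/(S\N)
  [1,4] S\N   >
    [1,2] "no" : (S\N)/(N/NP)
    [2,4] N/NP   >
      [2,3] "clearly" : (N/NP)/(NP/S)
      [3,4] "this" : NP/S

[0,1] S/(S\N)  lex  "from"
[1,2] (S\N)/(N/NP)  lex  "no"
[2,3] (N/NP)/(NP/S)  lex  "clearly"
[3,4] NP/S  lex  "this"
[2,4] N/NP  >  k=3
[1,4] S\N  >  k=2
[0,4] S  >  k=1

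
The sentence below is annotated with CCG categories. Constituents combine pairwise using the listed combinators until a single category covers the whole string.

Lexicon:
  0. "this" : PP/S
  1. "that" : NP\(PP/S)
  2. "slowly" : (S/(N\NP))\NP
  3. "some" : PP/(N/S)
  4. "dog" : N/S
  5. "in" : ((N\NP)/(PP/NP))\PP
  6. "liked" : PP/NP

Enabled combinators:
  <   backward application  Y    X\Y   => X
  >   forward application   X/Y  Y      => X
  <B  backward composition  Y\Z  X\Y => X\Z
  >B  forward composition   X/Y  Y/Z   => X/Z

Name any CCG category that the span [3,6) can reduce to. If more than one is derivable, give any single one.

(N\NP)/(PP/NP)

[0,7] S   >
  [0,3] S/(N\NP)   <
    [0,2] NP   <
      [0,1] "this" : PP/S
      [1,2] "that" : NP\(PP/S)
    [2,3] "slowly" : (S/(N\NP))\NP
  [3,7] N\NP   >
    [3,6] (N\NP)/(PP/NP)   <
      [3,5] PP   >
        [3,4] "some" : PP/(N/S)
        [4,5] "dog" : N/S
      [5,6] "in" : ((N\NP)/(PP/NP))\PP
    [6,7] "liked" : PP/NP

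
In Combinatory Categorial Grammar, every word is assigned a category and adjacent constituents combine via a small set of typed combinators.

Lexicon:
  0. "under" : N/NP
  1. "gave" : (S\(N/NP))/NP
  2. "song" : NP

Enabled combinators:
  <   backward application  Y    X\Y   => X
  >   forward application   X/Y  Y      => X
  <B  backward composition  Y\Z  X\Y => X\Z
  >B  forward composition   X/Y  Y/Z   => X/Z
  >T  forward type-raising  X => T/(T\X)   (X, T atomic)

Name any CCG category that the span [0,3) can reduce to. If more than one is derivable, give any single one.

[0,3] S   <
  [0,1] "under" : N/NP
  [1,3] S\(N/NP)   >
    [1,2] "gave" : (S\(N/NP))/NP
    [2,3] "song" : NP

S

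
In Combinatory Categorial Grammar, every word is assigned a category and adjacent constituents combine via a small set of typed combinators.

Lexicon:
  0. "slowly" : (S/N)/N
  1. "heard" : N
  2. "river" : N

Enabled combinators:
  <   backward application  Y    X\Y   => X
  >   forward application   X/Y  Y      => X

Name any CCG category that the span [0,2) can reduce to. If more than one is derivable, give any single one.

S/N

[0,3] S   >
  [0,2] S/N   >
    [0,1] "slowly" : (S/N)/N
    [1,2] "heard" : N
  [2,3] "river" : N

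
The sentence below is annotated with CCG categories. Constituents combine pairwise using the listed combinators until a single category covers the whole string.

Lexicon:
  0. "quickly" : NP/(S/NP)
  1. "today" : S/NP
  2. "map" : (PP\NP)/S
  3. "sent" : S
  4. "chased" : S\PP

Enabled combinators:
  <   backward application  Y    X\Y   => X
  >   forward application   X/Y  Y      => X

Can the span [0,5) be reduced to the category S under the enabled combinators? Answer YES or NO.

[0,5] S   <
  [0,4] PP   <
    [0,2] NP   >
      [0,1] "quickly" : NP/(S/NP)
      [1,2] "today" : S/NP
    [2,4] PP\NP   >
      [2,3] "map" : (PP\NP)/S
      [3,4] "sent" : S
  [4,5] "chased" : S\PP

YES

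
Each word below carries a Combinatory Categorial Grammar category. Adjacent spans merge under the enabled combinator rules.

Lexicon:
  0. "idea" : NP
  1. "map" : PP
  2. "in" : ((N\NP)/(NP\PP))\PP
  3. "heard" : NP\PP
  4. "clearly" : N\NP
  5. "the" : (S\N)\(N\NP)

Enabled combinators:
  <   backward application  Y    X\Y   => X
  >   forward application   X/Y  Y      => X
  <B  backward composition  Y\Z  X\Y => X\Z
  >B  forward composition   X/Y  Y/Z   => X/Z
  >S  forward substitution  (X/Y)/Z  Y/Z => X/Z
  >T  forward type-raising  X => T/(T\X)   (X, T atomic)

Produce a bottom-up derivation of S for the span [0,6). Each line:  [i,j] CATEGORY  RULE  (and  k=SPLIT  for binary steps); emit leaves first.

[0,1] NP  lex  "idea"
[1,2] PP  lex  "map"
[2,3] ((N\NP)/(NP\PP))\PP  lex  "in"
[1,3] (N\NP)/(NP\PP)  <  k=2
[3,4] NP\PP  lex  "heard"
[1,4] N\NP  >  k=3
[0,4] N  <  k=1
[4,5] N\NP  lex  "clearly"
[5,6] (S\N)\(N\NP)  lex  "the"
[4,6] S\N  <  k=5
[0,6] S  <  k=4

[0,6] S   <
  [0,4] N   <
    [0,1] "idea" : NP
    [1,4] N\NP   >
      [1,3] (N\NP)/(NP\PP)   <
        [1,2] "map" : PP
        [2,3] "in" : ((N\NP)/(NP\PP))\PP
      [3,4] "heard" : NP\PP
  [4,6] S\N   <
    [4,5] "clearly" : N\NP
    [5,6] "the" : (S\N)\(N\NP)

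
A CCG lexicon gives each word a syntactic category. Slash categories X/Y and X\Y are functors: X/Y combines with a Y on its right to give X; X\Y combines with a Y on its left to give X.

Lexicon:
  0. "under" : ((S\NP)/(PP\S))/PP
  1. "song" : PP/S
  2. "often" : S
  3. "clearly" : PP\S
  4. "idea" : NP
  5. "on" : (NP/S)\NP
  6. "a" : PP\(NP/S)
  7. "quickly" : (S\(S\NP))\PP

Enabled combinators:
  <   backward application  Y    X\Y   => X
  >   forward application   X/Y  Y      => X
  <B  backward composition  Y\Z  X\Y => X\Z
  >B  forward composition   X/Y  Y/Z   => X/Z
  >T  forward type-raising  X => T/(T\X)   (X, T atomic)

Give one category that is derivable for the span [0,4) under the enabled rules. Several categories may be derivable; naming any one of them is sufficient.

[0,8] S   <
  [0,4] S\NP   >
    [0,3] (S\NP)/(PP\S)   >
      [0,1] "under" : ((S\NP)/(PP\S))/PP
      [1,3] PP   >
        [1,2] "song" : PP/S
        [2,3] "often" : S
    [3,4] "clearly" : PP\S
  [4,8] S\(S\NP)   <
    [4,7] PP   <
      [4,5] "idea" : NP
      [5,7] PP\NP   <B
        [5,6] "on" : (NP/S)\NP
        [6,7] "a" : PP\(NP/S)
    [7,8] "quickly" : (S\(S\NP))\PP

S\NP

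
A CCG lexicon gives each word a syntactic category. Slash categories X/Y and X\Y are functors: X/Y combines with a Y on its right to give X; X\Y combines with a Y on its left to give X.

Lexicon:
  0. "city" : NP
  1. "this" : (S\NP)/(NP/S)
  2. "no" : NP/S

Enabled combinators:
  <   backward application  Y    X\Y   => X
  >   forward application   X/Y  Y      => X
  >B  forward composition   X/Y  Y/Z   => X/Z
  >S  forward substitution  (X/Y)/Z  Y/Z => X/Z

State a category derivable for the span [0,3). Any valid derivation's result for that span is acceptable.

S

[0,3] S   <
  [0,1] "city" : NP
  [1,3] S\NP   >
    [1,2] "this" : (S\NP)/(NP/S)
    [2,3] "no" : NP/S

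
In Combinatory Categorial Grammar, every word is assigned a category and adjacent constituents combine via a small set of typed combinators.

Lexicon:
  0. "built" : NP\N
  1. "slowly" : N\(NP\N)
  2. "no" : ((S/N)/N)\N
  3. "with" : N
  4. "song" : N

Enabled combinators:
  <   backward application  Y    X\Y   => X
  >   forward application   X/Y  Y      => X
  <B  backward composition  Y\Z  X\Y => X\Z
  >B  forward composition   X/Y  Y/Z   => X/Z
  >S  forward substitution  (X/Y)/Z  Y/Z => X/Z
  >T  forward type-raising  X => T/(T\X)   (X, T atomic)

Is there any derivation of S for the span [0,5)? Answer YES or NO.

[0,5] S   >
  [0,4] S/N   >
    [0,3] (S/N)/N   <
      [0,2] N   <
        [0,1] "built" : NP\N
        [1,2] "slowly" : N\(NP\N)
      [2,3] "no" : ((S/N)/N)\N
    [3,4] "with" : N
  [4,5] "song" : N

YES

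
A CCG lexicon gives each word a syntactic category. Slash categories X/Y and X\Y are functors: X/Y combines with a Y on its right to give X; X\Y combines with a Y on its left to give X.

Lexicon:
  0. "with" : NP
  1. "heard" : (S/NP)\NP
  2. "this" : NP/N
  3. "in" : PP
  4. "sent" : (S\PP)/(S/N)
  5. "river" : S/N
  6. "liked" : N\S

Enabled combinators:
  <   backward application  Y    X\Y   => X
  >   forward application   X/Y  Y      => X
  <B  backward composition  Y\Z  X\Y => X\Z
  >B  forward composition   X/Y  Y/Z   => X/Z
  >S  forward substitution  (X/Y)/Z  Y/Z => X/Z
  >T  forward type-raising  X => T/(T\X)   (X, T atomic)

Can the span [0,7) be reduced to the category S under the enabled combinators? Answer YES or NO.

[0,7] S   >
  [0,3] S/N   >B
    [0,2] S/NP   <
      [0,1] "with" : NP
      [1,2] "heard" : (S/NP)\NP
    [2,3] "this" : NP/N
  [3,7] N   <
    [3,6] S   >
      [3,4] S/(S\PP)   >T
        [3,4] "in" : PP
      [4,6] S\PP   >
        [4,5] "sent" : (S\PP)/(S/N)
        [5,6] "river" : S/N
    [6,7] "liked" : N\S

YES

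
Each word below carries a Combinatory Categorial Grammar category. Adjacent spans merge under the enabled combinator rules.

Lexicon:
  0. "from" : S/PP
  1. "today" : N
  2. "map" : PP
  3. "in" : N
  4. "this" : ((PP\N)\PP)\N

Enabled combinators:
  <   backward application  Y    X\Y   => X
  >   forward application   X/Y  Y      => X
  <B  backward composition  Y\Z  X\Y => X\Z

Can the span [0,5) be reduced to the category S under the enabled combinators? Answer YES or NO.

YES

[0,5] S   >
  [0,1] "from" : S/PP
  [1,5] PP   <
    [1,2] "today" : N
    [2,5] PP\N   <
      [2,3] "map" : PP
      [3,5] (PP\N)\PP   <
        [3,4] "in" : N
        [4,5] "this" : ((PP\N)\PP)\N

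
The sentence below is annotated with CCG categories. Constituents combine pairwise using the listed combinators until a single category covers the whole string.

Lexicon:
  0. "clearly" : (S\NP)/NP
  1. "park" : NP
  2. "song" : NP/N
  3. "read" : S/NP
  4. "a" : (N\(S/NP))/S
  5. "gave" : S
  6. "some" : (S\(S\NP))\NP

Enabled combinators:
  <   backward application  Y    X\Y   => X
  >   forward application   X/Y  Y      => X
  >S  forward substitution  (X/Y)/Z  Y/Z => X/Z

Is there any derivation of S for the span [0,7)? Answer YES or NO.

YES

[0,7] S   <
  [0,2] S\NP   >
    [0,1] "clearly" : (S\NP)/NP
    [1,2] "park" : NP
  [2,7] S\(S\NP)   <
    [2,6] NP   >
      [2,3] "song" : NP/N
      [3,6] N   <
        [3,4] "read" : S/NP
        [4,6] N\(S/NP)   >
          [4,5] "a" : (N\(S/NP))/S
          [5,6] "gave" : S
    [6,7] "some" : (S\(S\NP))\NP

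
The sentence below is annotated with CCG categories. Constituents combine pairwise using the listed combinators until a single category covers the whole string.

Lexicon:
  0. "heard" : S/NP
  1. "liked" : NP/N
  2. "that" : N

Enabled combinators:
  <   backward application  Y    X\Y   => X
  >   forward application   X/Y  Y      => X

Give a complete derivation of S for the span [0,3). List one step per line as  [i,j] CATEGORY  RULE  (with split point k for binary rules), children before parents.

[0,3] S   >
  [0,1] "heard" : S/NP
  [1,3] NP   >
    [1,2] "liked" : NP/N
    [2,3] "that" : N

[0,1] S/NP  lex  "heard"
[1,2] NP/N  lex  "liked"
[2,3] N  lex  "that"
[1,3] NP  >  k=2
[0,3] S  >  k=1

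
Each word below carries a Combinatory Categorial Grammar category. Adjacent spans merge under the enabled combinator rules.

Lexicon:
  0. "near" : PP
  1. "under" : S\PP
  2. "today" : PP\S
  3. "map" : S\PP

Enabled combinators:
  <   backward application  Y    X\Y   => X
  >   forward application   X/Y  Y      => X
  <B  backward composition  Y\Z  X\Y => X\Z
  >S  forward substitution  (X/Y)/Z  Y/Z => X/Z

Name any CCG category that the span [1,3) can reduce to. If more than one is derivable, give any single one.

[0,4] S   <
  [0,1] "near" : PP
  [1,4] S\PP   <B
    [1,3] PP\PP   <B
      [1,2] "under" : S\PP
      [2,3] "today" : PP\S
    [3,4] "map" : S\PP

PP\PP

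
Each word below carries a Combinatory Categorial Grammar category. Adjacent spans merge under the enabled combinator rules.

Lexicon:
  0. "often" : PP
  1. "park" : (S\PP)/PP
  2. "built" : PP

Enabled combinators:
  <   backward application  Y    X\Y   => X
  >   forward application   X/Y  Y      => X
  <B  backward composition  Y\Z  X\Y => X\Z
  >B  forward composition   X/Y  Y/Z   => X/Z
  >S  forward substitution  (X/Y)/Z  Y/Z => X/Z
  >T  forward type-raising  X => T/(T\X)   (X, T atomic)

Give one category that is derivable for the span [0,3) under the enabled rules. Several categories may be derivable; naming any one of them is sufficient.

[0,3] S   <
  [0,1] "often" : PP
  [1,3] S\PP   >
    [1,2] "park" : (S\PP)/PP
    [2,3] "built" : PP

S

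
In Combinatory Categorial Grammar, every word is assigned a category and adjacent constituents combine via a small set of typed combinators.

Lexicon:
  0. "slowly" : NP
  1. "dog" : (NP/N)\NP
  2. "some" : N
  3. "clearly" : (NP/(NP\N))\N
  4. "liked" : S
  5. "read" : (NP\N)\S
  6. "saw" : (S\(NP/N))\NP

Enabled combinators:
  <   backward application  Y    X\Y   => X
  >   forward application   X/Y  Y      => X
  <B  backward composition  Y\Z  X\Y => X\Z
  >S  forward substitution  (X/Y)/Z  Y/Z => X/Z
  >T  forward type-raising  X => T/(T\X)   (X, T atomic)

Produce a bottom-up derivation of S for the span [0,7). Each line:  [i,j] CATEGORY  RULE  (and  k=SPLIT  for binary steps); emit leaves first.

[0,1] NP  lex  "slowly"
[1,2] (NP/N)\NP  lex  "dog"
[0,2] NP/N  <  k=1
[2,3] N  lex  "some"
[3,4] (NP/(NP\N))\N  lex  "clearly"
[2,4] NP/(NP\N)  <  k=3
[4,5] S  lex  "liked"
[5,6] (NP\N)\S  lex  "read"
[4,6] NP\N  <  k=5
[2,6] NP  >  k=4
[6,7] (S\(NP/N))\NP  lex  "saw"
[2,7] S\(NP/N)  <  k=6
[0,7] S  <  k=2

[0,7] S   <
  [0,2] NP/N   <
    [0,1] "slowly" : NP
    [1,2] "dog" : (NP/N)\NP
  [2,7] S\(NP/N)   <
    [2,6] NP   >
      [2,4] NP/(NP\N)   <
        [2,3] "some" : N
        [3,4] "clearly" : (NP/(NP\N))\N
      [4,6] NP\N   <
        [4,5] "liked" : S
        [5,6] "read" : (NP\N)\S
    [6,7] "saw" : (S\(NP/N))\NP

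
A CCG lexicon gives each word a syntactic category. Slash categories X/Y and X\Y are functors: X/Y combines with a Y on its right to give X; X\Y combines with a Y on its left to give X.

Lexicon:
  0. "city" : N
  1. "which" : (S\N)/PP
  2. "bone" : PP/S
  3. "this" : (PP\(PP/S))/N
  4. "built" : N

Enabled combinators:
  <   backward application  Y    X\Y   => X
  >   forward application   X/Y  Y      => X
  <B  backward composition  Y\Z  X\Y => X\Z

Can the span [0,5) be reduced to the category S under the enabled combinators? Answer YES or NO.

[0,5] S   <
  [0,1] "city" : N
  [1,5] S\N   >
    [1,2] "which" : (S\N)/PP
    [2,5] PP   <
      [2,3] "bone" : PP/S
      [3,5] PP\(PP/S)   >
        [3,4] "this" : (PP\(PP/S))/N
        [4,5] "built" : N

YES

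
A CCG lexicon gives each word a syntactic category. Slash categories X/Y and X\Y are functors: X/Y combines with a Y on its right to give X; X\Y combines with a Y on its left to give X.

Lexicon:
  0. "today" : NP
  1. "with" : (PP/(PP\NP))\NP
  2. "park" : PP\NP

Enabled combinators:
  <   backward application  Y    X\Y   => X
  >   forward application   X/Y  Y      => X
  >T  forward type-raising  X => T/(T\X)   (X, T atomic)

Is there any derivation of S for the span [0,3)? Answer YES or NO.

NP (PP/(PP\NP))\NP PP\NP
CKY chart[0,3] = {N/(N\PP), NP/(NP\PP), PP, PP/(PP\PP), S/(S\PP)}; S ∉ chart

NO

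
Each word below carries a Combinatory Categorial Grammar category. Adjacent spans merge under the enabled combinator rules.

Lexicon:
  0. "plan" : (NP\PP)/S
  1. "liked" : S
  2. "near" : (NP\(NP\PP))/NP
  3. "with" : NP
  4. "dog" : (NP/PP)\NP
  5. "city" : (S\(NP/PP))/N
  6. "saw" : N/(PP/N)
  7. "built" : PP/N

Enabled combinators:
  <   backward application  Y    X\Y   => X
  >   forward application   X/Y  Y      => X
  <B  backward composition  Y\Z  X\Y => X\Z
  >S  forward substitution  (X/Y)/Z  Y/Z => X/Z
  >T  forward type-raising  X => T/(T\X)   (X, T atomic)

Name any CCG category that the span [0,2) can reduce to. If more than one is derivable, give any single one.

[0,8] S   <
  [0,5] NP/PP   <
    [0,4] NP   <
      [0,2] NP\PP   >
        [0,1] "plan" : (NP\PP)/S
        [1,2] "liked" : S
      [2,4] NP\(NP\PP)   >
        [2,3] "near" : (NP\(NP\PP))/NP
        [3,4] "with" : NP
    [4,5] "dog" : (NP/PP)\NP
  [5,8] S\(NP/PP)   >
    [5,6] "city" : (S\(NP/PP))/N
    [6,8] N   >
      [6,7] "saw" : N/(PP/N)
      [7,8] "built" : PP/N

NP\PP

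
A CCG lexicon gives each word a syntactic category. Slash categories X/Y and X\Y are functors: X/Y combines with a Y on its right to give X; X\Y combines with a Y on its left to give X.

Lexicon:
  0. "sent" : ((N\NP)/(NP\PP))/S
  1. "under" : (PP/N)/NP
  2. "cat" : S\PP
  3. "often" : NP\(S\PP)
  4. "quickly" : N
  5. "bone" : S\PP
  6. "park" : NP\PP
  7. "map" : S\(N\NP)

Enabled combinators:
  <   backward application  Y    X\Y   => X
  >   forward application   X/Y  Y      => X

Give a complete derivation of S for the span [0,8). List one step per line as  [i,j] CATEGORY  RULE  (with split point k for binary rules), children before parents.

[0,8] S   <
  [0,7] N\NP   >
    [0,6] (N\NP)/(NP\PP)   >
      [0,1] "sent" : ((N\NP)/(NP\PP))/S
      [1,6] S   <
        [1,5] PP   >
          [1,4] PP/N   >
            [1,2] "under" : (PP/N)/NP
            [2,4] NP   <
              [2,3] "cat" : S\PP
              [3,4] "often" : NP\(S\PP)
          [4,5] "quickly" : N
        [5,6] "bone" : S\PP
    [6,7] "park" : NP\PP
  [7,8] "map" : S\(N\NP)

[0,1] ((N\NP)/(NP\PP))/S  lex  "sent"
[1,2] (PP/N)/NP  lex  "under"
[2,3] S\PP  lex  "cat"
[3,4] NP\(S\PP)  lex  "often"
[2,4] NP  <  k=3
[1,4] PP/N  >  k=2
[4,5] N  lex  "quickly"
[1,5] PP  >  k=4
[5,6] S\PP  lex  "bone"
[1,6] S  <  k=5
[0,6] (N\NP)/(NP\PP)  >  k=1
[6,7] NP\PP  lex  "park"
[0,7] N\NP  >  k=6
[7,8] S\(N\NP)  lex  "map"
[0,8] S  <  k=7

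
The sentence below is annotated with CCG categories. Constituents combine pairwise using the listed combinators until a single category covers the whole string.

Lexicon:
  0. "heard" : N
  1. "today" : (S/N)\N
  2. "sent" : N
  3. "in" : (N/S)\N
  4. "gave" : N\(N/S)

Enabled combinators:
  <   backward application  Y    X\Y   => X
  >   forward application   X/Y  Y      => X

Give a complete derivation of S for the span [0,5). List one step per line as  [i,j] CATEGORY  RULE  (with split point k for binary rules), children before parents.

[0,5] S   >
  [0,2] S/N   <
    [0,1] "heard" : N
    [1,2] "today" : (S/N)\N
  [2,5] N   <
    [2,4] N/S   <
      [2,3] "sent" : N
      [3,4] "in" : (N/S)\N
    [4,5] "gave" : N\(N/S)

[0,1] N  lex  "heard"
[1,2] (S/N)\N  lex  "today"
[0,2] S/N  <  k=1
[2,3] N  lex  "sent"
[3,4] (N/S)\N  lex  "in"
[2,4] N/S  <  k=3
[4,5] N\(N/S)  lex  "gave"
[2,5] N  <  k=4
[0,5] S  >  k=2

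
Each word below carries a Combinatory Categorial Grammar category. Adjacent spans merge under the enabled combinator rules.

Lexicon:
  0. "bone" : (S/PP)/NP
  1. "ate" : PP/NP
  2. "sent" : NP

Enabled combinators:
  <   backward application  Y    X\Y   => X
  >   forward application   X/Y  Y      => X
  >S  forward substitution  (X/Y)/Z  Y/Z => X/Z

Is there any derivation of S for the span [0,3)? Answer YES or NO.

[0,3] S   >
  [0,2] S/NP   >S
    [0,1] "bone" : (S/PP)/NP
    [1,2] "ate" : PP/NP
  [2,3] "sent" : NP

YES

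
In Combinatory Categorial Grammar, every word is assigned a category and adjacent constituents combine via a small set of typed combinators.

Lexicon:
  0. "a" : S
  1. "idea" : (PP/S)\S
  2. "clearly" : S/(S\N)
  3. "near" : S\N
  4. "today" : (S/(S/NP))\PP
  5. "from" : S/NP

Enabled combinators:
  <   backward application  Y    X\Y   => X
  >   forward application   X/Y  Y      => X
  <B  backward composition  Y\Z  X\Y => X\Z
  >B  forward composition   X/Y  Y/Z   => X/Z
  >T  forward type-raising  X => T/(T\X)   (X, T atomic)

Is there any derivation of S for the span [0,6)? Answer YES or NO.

[0,6] S   >
  [0,5] S/(S/NP)   <
    [0,4] PP   >
      [0,2] PP/S   <
        [0,1] "a" : S
        [1,2] "idea" : (PP/S)\S
      [2,4] S   >
        [2,3] "clearly" : S/(S\N)
        [3,4] "near" : S\N
    [4,5] "today" : (S/(S/NP))\PP
  [5,6] "from" : S/NP

YES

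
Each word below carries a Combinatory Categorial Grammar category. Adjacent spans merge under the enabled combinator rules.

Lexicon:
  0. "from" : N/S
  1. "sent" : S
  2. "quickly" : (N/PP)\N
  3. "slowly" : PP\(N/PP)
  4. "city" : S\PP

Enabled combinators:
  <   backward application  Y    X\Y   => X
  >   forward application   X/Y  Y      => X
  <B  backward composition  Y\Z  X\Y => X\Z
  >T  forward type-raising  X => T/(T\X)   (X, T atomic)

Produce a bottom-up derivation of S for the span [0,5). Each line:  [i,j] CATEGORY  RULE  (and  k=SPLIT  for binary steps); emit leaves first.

[0,5] S   <
  [0,2] N   >
    [0,1] "from" : N/S
    [1,2] "sent" : S
  [2,5] S\N   <B
    [2,4] PP\N   <B
      [2,3] "quickly" : (N/PP)\N
      [3,4] "slowly" : PP\(N/PP)
    [4,5] "city" : S\PP

[0,1] N/S  lex  "from"
[1,2] S  lex  "sent"
[0,2] N  >  k=1
[2,3] (N/PP)\N  lex  "quickly"
[3,4] PP\(N/PP)  lex  "slowly"
[2,4] PP\N  <B  k=3
[4,5] S\PP  lex  "city"
[2,5] S\N  <B  k=4
[0,5] S  <  k=2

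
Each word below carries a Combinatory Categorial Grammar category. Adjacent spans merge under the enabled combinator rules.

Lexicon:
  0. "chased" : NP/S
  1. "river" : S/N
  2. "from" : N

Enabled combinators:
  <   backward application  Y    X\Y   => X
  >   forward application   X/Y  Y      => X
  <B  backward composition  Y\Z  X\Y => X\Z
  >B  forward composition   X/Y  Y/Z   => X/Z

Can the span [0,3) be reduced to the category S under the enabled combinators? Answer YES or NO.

NO

NP/S S/N N
CKY chart[0,3] = {NP}; S ∉ chart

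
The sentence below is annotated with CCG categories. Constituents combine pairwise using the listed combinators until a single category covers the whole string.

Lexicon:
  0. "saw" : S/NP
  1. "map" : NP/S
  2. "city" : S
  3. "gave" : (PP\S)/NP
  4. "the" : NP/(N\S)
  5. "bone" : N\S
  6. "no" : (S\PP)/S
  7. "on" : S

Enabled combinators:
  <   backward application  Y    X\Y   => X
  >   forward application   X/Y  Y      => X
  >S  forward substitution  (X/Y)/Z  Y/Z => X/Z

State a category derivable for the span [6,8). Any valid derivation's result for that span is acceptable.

S\PP

[0,8] S   <
  [0,6] PP   <
    [0,3] S   >
      [0,1] "saw" : S/NP
      [1,3] NP   >
        [1,2] "map" : NP/S
        [2,3] "city" : S
    [3,6] PP\S   >
      [3,4] "gave" : (PP\S)/NP
      [4,6] NP   >
        [4,5] "the" : NP/(N\S)
        [5,6] "bone" : N\S
  [6,8] S\PP   >
    [6,7] "no" : (S\PP)/S
    [7,8] "on" : S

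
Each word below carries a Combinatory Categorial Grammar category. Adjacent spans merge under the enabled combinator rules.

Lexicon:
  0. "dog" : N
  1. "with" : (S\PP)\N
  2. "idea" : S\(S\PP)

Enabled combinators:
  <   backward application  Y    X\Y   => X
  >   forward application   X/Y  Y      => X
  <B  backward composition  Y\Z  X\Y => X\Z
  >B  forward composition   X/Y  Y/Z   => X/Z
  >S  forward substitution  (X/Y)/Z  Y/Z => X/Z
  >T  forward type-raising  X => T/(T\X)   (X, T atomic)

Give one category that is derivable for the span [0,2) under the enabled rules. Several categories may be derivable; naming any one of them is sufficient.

S\PP

[0,3] S   <
  [0,2] S\PP   <
    [0,1] "dog" : N
    [1,2] "with" : (S\PP)\N
  [2,3] "idea" : S\(S\PP)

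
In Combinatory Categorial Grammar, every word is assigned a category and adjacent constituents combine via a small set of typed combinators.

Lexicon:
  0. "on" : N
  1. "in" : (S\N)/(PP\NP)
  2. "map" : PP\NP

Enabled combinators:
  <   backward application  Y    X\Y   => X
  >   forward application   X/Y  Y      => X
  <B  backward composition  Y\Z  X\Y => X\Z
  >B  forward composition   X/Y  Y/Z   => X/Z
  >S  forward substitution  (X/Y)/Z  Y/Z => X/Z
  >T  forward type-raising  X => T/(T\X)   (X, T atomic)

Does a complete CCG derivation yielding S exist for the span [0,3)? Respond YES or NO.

YES

[0,3] S   >
  [0,1] S/(S\N)   >T
    [0,1] "on" : N
  [1,3] S\N   >
    [1,2] "in" : (S\N)/(PP\NP)
    [2,3] "map" : PP\NP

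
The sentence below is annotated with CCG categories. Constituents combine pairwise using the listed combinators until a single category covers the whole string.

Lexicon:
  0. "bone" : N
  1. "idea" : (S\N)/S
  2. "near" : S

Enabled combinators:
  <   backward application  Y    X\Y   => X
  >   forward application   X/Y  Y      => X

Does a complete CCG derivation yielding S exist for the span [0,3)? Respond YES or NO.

[0,3] S   <
  [0,1] "bone" : N
  [1,3] S\N   >
    [1,2] "idea" : (S\N)/S
    [2,3] "near" : S

YES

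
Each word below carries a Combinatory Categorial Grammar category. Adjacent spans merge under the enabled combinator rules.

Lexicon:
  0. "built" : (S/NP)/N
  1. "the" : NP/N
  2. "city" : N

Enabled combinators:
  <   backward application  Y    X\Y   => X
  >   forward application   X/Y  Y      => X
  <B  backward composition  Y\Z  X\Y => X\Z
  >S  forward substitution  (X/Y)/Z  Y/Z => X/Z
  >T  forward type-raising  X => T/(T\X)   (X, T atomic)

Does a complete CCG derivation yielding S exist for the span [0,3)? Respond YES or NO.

[0,3] S   >
  [0,2] S/N   >S
    [0,1] "built" : (S/NP)/N
    [1,2] "the" : NP/N
  [2,3] "city" : N

YES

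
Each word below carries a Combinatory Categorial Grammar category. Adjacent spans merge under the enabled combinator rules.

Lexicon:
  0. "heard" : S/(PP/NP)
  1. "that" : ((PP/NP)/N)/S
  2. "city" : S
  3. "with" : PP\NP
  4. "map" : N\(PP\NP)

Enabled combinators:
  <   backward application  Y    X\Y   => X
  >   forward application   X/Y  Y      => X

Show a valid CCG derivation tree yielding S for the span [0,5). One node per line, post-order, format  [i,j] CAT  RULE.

[0,5] S   >
  [0,1] "heard" : S/(PP/NP)
  [1,5] PP/NP   >
    [1,3] (PP/NP)/N   >
      [1,2] "that" : ((PP/NP)/N)/S
      [2,3] "city" : S
    [3,5] N   <
      [3,4] "with" : PP\NP
      [4,5] "map" : N\(PP\NP)

[0,1] S/(PP/NP)  lex  "heard"
[1,2] ((PP/NP)/N)/S  lex  "that"
[2,3] S  lex  "city"
[1,3] (PP/NP)/N  >  k=2
[3,4] PP\NP  lex  "with"
[4,5] N\(PP\NP)  lex  "map"
[3,5] N  <  k=4
[1,5] PP/NP  >  k=3
[0,5] S  >  k=1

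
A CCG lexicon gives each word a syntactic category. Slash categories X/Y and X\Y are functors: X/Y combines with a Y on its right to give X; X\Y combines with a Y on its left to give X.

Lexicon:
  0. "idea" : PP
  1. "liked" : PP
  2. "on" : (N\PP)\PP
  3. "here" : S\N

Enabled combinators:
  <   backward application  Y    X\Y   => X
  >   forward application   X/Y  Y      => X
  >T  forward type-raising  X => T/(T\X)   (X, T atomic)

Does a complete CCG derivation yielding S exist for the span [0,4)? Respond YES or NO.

YES

[0,4] S   <
  [0,3] N   <
    [0,1] "idea" : PP
    [1,3] N\PP   <
      [1,2] "liked" : PP
      [2,3] "on" : (N\PP)\PP
  [3,4] "here" : S\N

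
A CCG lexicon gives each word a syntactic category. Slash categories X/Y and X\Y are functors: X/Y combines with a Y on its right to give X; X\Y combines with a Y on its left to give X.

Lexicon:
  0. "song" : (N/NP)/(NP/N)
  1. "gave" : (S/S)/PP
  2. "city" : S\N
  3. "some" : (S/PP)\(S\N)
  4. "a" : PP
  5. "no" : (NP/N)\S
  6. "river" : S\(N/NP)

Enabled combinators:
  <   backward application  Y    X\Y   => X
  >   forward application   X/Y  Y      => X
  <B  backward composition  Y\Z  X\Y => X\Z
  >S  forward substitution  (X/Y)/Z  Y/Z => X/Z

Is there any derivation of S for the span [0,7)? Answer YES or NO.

[0,7] S   <
  [0,6] N/NP   >
    [0,1] "song" : (N/NP)/(NP/N)
    [1,6] NP/N   <
      [1,5] S   >
        [1,4] S/PP   >S
          [1,2] "gave" : (S/S)/PP
          [2,4] S/PP   <
            [2,3] "city" : S\N
            [3,4] "some" : (S/PP)\(S\N)
        [4,5] "a" : PP
      [5,6] "no" : (NP/N)\S
  [6,7] "river" : S\(N/NP)

YES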